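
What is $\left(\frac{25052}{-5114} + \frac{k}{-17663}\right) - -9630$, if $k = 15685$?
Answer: $\frac{434670769047}{45164291} \approx 9624.2$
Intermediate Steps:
$\left(\frac{25052}{-5114} + \frac{k}{-17663}\right) - -9630 = \left(\frac{25052}{-5114} + \frac{15685}{-17663}\right) - -9630 = \left(25052 \left(- \frac{1}{5114}\right) + 15685 \left(- \frac{1}{17663}\right)\right) + \left(-4632 + 14262\right) = \left(- \frac{12526}{2557} - \frac{15685}{17663}\right) + 9630 = - \frac{261353283}{45164291} + 9630 = \frac{434670769047}{45164291}$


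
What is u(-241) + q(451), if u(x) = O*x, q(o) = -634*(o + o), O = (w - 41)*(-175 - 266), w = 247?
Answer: 21322018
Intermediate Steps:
O = -90846 (O = (247 - 41)*(-175 - 266) = 206*(-441) = -90846)
q(o) = -1268*o
u(x) = -90846*x
u(-241) + q(451) = -90846*(-241) - 1268*451 = 21893886 - 571868 = 21322018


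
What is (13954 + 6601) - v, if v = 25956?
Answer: -5401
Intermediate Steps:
(13954 + 6601) - v = (13954 + 6601) - 1*25956 = 20555 - 25956 = -5401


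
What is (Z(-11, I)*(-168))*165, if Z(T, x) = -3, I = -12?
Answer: 83160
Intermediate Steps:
(Z(-11, I)*(-168))*165 = -3*(-168)*165 = 504*165 = 83160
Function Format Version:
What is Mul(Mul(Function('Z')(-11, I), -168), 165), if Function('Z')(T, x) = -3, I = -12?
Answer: 83160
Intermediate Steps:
Mul(Mul(Function('Z')(-11, I), -168), 165) = Mul(Mul(-3, -168), 165) = Mul(504, 165) = 83160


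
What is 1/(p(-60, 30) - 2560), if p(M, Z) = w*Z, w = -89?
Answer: -1/5230 ≈ -0.00019120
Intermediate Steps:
p(M, Z) = -89*Z
1/(p(-60, 30) - 2560) = 1/(-89*30 - 2560) = 1/(-2670 - 2560) = 1/(-5230) = -1/5230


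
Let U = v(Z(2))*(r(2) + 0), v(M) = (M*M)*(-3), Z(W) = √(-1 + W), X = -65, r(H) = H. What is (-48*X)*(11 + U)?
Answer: 15600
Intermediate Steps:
v(M) = -3*M² (v(M) = M²*(-3) = -3*M²)
U = -6 (U = (-3*(√(-1 + 2))²)*(2 + 0) = -3*(√1)²*2 = -3*1²*2 = -3*1*2 = -3*2 = -6)
(-48*X)*(11 + U) = (-48*(-65))*(11 - 6) = 3120*5 = 15600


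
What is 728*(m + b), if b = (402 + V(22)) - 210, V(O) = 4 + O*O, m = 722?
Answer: 1020656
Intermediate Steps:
V(O) = 4 + O²
b = 680 (b = (402 + (4 + 22²)) - 210 = (402 + (4 + 484)) - 210 = (402 + 488) - 210 = 890 - 210 = 680)
728*(m + b) = 728*(722 + 680) = 728*1402 = 1020656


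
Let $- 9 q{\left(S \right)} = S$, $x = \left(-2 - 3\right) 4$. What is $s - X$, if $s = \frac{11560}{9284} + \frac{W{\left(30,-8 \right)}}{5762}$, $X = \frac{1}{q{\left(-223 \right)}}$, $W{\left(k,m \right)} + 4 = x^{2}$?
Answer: $\frac{1899018295}{1491156623} \approx 1.2735$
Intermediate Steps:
$x = -20$ ($x = \left(-2 - 3\right) 4 = \left(-5\right) 4 = -20$)
$q{\left(S \right)} = - \frac{S}{9}$
$W{\left(k,m \right)} = 396$ ($W{\left(k,m \right)} = -4 + \left(-20\right)^{2} = -4 + 400 = 396$)
$X = \frac{9}{223}$ ($X = \frac{1}{\left(- \frac{1}{9}\right) \left(-223\right)} = \frac{1}{\frac{223}{9}} = \frac{9}{223} \approx 0.040359$)
$s = \frac{8785648}{6686801}$ ($s = \frac{11560}{9284} + \frac{396}{5762} = 11560 \cdot \frac{1}{9284} + 396 \cdot \frac{1}{5762} = \frac{2890}{2321} + \frac{198}{2881} = \frac{8785648}{6686801} \approx 1.3139$)
$s - X = \frac{8785648}{6686801} - \frac{9}{223} = \frac{1899018295}{1491156623}$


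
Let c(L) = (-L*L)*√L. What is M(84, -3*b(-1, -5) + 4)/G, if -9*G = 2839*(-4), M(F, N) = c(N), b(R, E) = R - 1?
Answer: -225*√10/2839 ≈ -0.25062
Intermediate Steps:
b(R, E) = -1 + R
c(L) = -L^(5/2) (c(L) = (-L²)*√L = -L^(5/2))
M(F, N) = -N^(5/2)
G = 11356/9 (G = -2839*(-4)/9 = -⅑*(-11356) = 11356/9 ≈ 1261.8)
M(84, -3*b(-1, -5) + 4)/G = (-(-3*(-1 - 1) + 4)^(5/2))/(11356/9) = -(-3*(-2) + 4)^(5/2)*(9/11356) = -(6 + 4)^(5/2)*(9/11356) = -10^(5/2)*(9/11356) = -100*√10*(9/11356) = -225*√10/2839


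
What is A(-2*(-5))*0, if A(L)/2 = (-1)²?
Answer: 0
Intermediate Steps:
A(L) = 2 (A(L) = 2*(-1)² = 2*1 = 2)
A(-2*(-5))*0 = 2*0 = 0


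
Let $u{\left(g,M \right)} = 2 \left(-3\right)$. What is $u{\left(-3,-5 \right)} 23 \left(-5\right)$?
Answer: $690$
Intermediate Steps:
$u{\left(g,M \right)} = -6$
$u{\left(-3,-5 \right)} 23 \left(-5\right) = \left(-6\right) 23 \left(-5\right) = \left(-138\right) \left(-5\right) = 690$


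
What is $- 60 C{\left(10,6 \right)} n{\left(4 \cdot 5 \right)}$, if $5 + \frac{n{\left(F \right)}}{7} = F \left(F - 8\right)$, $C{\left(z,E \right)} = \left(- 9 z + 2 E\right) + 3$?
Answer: $7402500$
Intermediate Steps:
$C{\left(z,E \right)} = 3 - 9 z + 2 E$
$n{\left(F \right)} = -35 + 7 F \left(-8 + F\right)$ ($n{\left(F \right)} = -35 + 7 F \left(F - 8\right) = -35 + 7 F \left(-8 + F\right)$)
$- 60 C{\left(10,6 \right)} n{\left(4 \cdot 5 \right)} = - 60 \left(3 - 90 + 2 \cdot 6\right) \left(-35 - 56 \cdot 4 \cdot 5 + 7 \left(4 \cdot 5\right)^{2}\right) = - 60 \left(3 - 90 + 12\right) \left(-35 - 1120 + 7 \cdot 20^{2}\right) = \left(-60\right) \left(-75\right) \left(-35 - 1120 + 7 \cdot 400\right) = 4500 \left(-35 - 1120 + 2800\right) = 4500 \cdot 1645 = 7402500$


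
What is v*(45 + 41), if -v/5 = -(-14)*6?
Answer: -36120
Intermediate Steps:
v = -420 (v = -(-5)*(-14*6) = -(-5)*(-84) = -5*84 = -420)
v*(45 + 41) = -420*(45 + 41) = -420*86 = -36120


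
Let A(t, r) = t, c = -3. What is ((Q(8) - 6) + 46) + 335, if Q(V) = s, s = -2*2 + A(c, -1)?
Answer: 368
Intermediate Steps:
s = -7 (s = -2*2 - 3 = -4 - 3 = -7)
Q(V) = -7
((Q(8) - 6) + 46) + 335 = ((-7 - 6) + 46) + 335 = (-13 + 46) + 335 = 33 + 335 = 368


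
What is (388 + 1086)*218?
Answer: 321332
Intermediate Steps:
(388 + 1086)*218 = 1474*218 = 321332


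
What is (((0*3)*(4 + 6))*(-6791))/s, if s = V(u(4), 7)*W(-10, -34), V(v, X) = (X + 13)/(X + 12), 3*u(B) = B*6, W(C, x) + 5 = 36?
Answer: 0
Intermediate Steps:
W(C, x) = 31 (W(C, x) = -5 + 36 = 31)
u(B) = 2*B (u(B) = (B*6)/3 = (6*B)/3 = 2*B)
V(v, X) = (13 + X)/(12 + X)
s = 620/19 (s = ((13 + 7)/(12 + 7))*31 = (20/19)*31 = 620/19 ≈ 32.632)
(((0*3)*(4 + 6))*(-6791))/s = (((0*3)*(4 + 6))*(-6791))/(620/19) = ((0*10)*(-6791))*(19/620) = (0*(-6791))*(19/620) = 0*(19/620) = 0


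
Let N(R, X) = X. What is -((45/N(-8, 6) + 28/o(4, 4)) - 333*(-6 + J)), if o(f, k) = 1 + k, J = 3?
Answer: -10121/10 ≈ -1012.1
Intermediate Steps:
-((45/N(-8, 6) + 28/o(4, 4)) - 333*(-6 + J)) = -((45/6 + 28/(1 + 4)) - 333*(-6 + 3)) = -((45*(⅙) + 28/5) - 333*(-3)) = -((15/2 + 28*(⅕)) - 111*(-9)) = -((15/2 + 28/5) + 999) = -(131/10 + 999) = -1*10121/10 = -10121/10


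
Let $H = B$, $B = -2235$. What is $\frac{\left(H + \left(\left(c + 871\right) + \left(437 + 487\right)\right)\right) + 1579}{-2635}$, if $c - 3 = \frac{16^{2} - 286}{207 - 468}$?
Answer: $- \frac{99364}{229245} \approx -0.43344$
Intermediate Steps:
$H = -2235$
$c = \frac{271}{87}$ ($c = 3 + \frac{16^{2} - 286}{207 - 468} = 3 + \frac{256 - 286}{-261} = 3 - - \frac{10}{87} = 3 + \frac{10}{87} = \frac{271}{87} \approx 3.1149$)
$\frac{\left(H + \left(\left(c + 871\right) + \left(437 + 487\right)\right)\right) + 1579}{-2635} = \frac{\left(-2235 + \left(\left(\frac{271}{87} + 871\right) + \left(437 + 487\right)\right)\right) + 1579}{-2635} = \left(\left(-2235 + \left(\frac{76048}{87} + 924\right)\right) + 1579\right) \left(- \frac{1}{2635}\right) = \left(\left(-2235 + \frac{156436}{87}\right) + 1579\right) \left(- \frac{1}{2635}\right) = \left(- \frac{38009}{87} + 1579\right) \left(- \frac{1}{2635}\right) = \frac{99364}{87} \left(- \frac{1}{2635}\right) = - \frac{99364}{229245}$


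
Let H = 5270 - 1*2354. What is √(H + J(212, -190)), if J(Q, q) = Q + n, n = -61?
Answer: √3067 ≈ 55.380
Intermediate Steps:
J(Q, q) = -61 + Q (J(Q, q) = Q - 61 = -61 + Q)
H = 2916 (H = 5270 - 2354 = 2916)
√(H + J(212, -190)) = √(2916 + (-61 + 212)) = √(2916 + 151) = √3067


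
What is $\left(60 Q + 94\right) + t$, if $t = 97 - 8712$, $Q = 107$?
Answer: $-2101$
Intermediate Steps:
$t = -8615$ ($t = 97 - 8712 = -8615$)
$\left(60 Q + 94\right) + t = \left(60 \cdot 107 + 94\right) - 8615 = \left(6420 + 94\right) - 8615 = 6514 - 8615 = -2101$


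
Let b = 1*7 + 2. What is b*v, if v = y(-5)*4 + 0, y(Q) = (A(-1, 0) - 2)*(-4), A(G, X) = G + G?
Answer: 576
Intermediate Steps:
A(G, X) = 2*G
y(Q) = 16 (y(Q) = (2*(-1) - 2)*(-4) = (-2 - 2)*(-4) = -4*(-4) = 16)
b = 9 (b = 7 + 2 = 9)
v = 64 (v = 16*4 + 0 = 64 + 0 = 64)
b*v = 9*64 = 576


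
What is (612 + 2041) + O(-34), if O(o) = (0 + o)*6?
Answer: 2449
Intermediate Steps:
O(o) = 6*o (O(o) = o*6 = 6*o)
(612 + 2041) + O(-34) = (612 + 2041) + 6*(-34) = 2653 - 204 = 2449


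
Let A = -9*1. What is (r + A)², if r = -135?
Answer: 20736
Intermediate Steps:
A = -9
(r + A)² = (-135 - 9)² = (-144)² = 20736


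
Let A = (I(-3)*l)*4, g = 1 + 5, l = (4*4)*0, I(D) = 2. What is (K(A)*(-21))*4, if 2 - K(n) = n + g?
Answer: 336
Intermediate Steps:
l = 0 (l = 16*0 = 0)
g = 6
A = 0 (A = (2*0)*4 = 0*4 = 0)
K(n) = -4 - n (K(n) = 2 - (n + 6) = 2 - (6 + n) = 2 + (-6 - n) = -4 - n)
(K(A)*(-21))*4 = ((-4 - 1*0)*(-21))*4 = ((-4 + 0)*(-21))*4 = -4*(-21)*4 = 84*4 = 336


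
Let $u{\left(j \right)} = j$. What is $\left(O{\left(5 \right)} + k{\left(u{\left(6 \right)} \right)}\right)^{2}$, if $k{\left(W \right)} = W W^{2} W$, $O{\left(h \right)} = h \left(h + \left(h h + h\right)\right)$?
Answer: $2163841$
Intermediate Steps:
$O{\left(h \right)} = h \left(h^{2} + 2 h\right)$ ($O{\left(h \right)} = h \left(h + \left(h^{2} + h\right)\right) = h \left(h + \left(h + h^{2}\right)\right) = h \left(h^{2} + 2 h\right)$)
$k{\left(W \right)} = W^{4}$ ($k{\left(W \right)} = W^{3} W = W^{4}$)
$\left(O{\left(5 \right)} + k{\left(u{\left(6 \right)} \right)}\right)^{2} = \left(5^{2} \left(2 + 5\right) + 6^{4}\right)^{2} = \left(25 \cdot 7 + 1296\right)^{2} = \left(175 + 1296\right)^{2} = 1471^{2} = 2163841$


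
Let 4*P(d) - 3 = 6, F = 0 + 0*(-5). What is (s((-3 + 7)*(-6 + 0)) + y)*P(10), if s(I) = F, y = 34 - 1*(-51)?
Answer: 765/4 ≈ 191.25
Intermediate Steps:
y = 85 (y = 34 + 51 = 85)
F = 0 (F = 0 + 0 = 0)
s(I) = 0
P(d) = 9/4 (P(d) = 3/4 + (1/4)*6 = 3/4 + 3/2 = 9/4)
(s((-3 + 7)*(-6 + 0)) + y)*P(10) = (0 + 85)*(9/4) = 85*(9/4) = 765/4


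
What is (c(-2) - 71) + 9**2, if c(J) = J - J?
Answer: 10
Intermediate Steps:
c(J) = 0
(c(-2) - 71) + 9**2 = (0 - 71) + 9**2 = -71 + 81 = 10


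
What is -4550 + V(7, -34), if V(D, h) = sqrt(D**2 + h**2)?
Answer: -4550 + sqrt(1205) ≈ -4515.3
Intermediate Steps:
-4550 + V(7, -34) = -4550 + sqrt(7**2 + (-34)**2) = -4550 + sqrt(49 + 1156) = -4550 + sqrt(1205)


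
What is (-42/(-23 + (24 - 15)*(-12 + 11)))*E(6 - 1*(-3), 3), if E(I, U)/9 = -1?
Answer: -189/16 ≈ -11.813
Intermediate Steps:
E(I, U) = -9 (E(I, U) = 9*(-1) = -9)
(-42/(-23 + (24 - 15)*(-12 + 11)))*E(6 - 1*(-3), 3) = (-42/(-23 + (24 - 15)*(-12 + 11)))*(-9) = (-42/(-23 + 9*(-1)))*(-9) = (-42/(-23 - 9))*(-9) = (-42/(-32))*(-9) = -1/32*(-42)*(-9) = (21/16)*(-9) = -189/16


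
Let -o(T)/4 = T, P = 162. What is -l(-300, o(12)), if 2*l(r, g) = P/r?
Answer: 27/100 ≈ 0.27000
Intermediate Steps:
o(T) = -4*T
l(r, g) = 81/r (l(r, g) = (162/r)/2 = 81/r)
-l(-300, o(12)) = -81/(-300) = -81*(-1)/300 = -1*(-27/100) = 27/100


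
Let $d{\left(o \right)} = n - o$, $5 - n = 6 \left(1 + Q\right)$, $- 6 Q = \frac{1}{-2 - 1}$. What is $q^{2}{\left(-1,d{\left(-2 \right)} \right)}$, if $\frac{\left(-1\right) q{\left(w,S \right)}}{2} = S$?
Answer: $\frac{16}{9} \approx 1.7778$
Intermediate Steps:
$Q = \frac{1}{18}$ ($Q = - \frac{1}{6 \left(-2 - 1\right)} = - \frac{1}{6 \left(-3\right)} = \left(- \frac{1}{6}\right) \left(- \frac{1}{3}\right) = \frac{1}{18} \approx 0.055556$)
$n = - \frac{4}{3}$ ($n = 5 - 6 \left(1 + \frac{1}{18}\right) = 5 - 6 \cdot \frac{19}{18} = 5 - \frac{19}{3} = - \frac{4}{3} \approx -1.3333$)
$d{\left(o \right)} = - \frac{4}{3} - o$
$q{\left(w,S \right)} = - 2 S$
$q^{2}{\left(-1,d{\left(-2 \right)} \right)} = \left(- 2 \left(- \frac{4}{3} - -2\right)\right)^{2} = \left(- 2 \left(- \frac{4}{3} + 2\right)\right)^{2} = \left(\left(-2\right) \frac{2}{3}\right)^{2} = \left(- \frac{4}{3}\right)^{2} = \frac{16}{9}$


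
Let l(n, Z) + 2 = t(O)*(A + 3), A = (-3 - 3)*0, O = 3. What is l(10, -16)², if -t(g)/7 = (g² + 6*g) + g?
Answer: 399424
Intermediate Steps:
t(g) = -49*g - 7*g² (t(g) = -7*((g² + 6*g) + g) = -7*(g² + 7*g) = -49*g - 7*g²)
A = 0 (A = -6*0 = 0)
l(n, Z) = -632 (l(n, Z) = -2 + (-7*3*(7 + 3))*(0 + 3) = -2 - 7*3*10*3 = -2 - 210*3 = -2 - 630 = -632)
l(10, -16)² = (-632)² = 399424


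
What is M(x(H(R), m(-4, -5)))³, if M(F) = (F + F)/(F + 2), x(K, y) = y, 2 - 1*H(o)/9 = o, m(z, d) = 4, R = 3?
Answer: 64/27 ≈ 2.3704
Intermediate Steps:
H(o) = 18 - 9*o
M(F) = 2*F/(2 + F) (M(F) = (2*F)/(2 + F) = 2*F/(2 + F))
M(x(H(R), m(-4, -5)))³ = (2*4/(2 + 4))³ = (2*4/6)³ = (2*4*(⅙))³ = (4/3)³ = 64/27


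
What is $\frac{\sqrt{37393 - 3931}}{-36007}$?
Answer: $- \frac{39 \sqrt{22}}{36007} \approx -0.0050803$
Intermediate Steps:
$\frac{\sqrt{37393 - 3931}}{-36007} = \sqrt{33462} \left(- \frac{1}{36007}\right) = 39 \sqrt{22} \left(- \frac{1}{36007}\right) = - \frac{39 \sqrt{22}}{36007}$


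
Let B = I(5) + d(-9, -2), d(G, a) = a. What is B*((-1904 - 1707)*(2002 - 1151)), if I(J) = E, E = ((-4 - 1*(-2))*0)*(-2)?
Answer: 6145922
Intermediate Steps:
E = 0 (E = ((-4 + 2)*0)*(-2) = -2*0*(-2) = 0*(-2) = 0)
I(J) = 0
B = -2 (B = 0 - 2 = -2)
B*((-1904 - 1707)*(2002 - 1151)) = -2*(-1904 - 1707)*(2002 - 1151) = -(-7222)*851 = -2*(-3072961) = 6145922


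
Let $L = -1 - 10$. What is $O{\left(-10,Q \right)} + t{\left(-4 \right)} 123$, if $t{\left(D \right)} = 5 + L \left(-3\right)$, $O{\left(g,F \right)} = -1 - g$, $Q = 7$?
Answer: $4683$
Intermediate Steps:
$L = -11$ ($L = -1 - 10 = -11$)
$t{\left(D \right)} = 38$ ($t{\left(D \right)} = 5 - -33 = 5 + 33 = 38$)
$O{\left(-10,Q \right)} + t{\left(-4 \right)} 123 = \left(-1 - -10\right) + 38 \cdot 123 = \left(-1 + 10\right) + 4674 = 9 + 4674 = 4683$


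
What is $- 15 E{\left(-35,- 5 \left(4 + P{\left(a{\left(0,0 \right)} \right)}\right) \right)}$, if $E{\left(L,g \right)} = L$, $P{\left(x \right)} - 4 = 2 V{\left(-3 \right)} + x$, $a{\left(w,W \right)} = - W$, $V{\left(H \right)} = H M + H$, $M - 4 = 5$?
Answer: $525$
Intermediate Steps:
$M = 9$ ($M = 4 + 5 = 9$)
$V{\left(H \right)} = 10 H$ ($V{\left(H \right)} = H 9 + H = 9 H + H = 10 H$)
$P{\left(x \right)} = -56 + x$ ($P{\left(x \right)} = 4 + \left(2 \cdot 10 \left(-3\right) + x\right) = 4 + \left(2 \left(-30\right) + x\right) = 4 + \left(-60 + x\right) = -56 + x$)
$- 15 E{\left(-35,- 5 \left(4 + P{\left(a{\left(0,0 \right)} \right)}\right) \right)} = \left(-15\right) \left(-35\right) = 525$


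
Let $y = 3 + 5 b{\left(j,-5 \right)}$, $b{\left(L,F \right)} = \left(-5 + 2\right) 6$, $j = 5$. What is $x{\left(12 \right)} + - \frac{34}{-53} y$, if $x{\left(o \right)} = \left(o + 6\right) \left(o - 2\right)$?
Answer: $\frac{6582}{53} \approx 124.19$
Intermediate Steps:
$b{\left(L,F \right)} = -18$ ($b{\left(L,F \right)} = \left(-3\right) 6 = -18$)
$x{\left(o \right)} = \left(-2 + o\right) \left(6 + o\right)$ ($x{\left(o \right)} = \left(6 + o\right) \left(-2 + o\right) = \left(-2 + o\right) \left(6 + o\right)$)
$y = -87$ ($y = 3 + 5 \left(-18\right) = 3 - 90 = -87$)
$x{\left(12 \right)} + - \frac{34}{-53} y = \left(-12 + 12^{2} + 4 \cdot 12\right) + - \frac{34}{-53} \left(-87\right) = \left(-12 + 144 + 48\right) + \left(-34\right) \left(- \frac{1}{53}\right) \left(-87\right) = 180 + \frac{34}{53} \left(-87\right) = 180 - \frac{2958}{53} = \frac{6582}{53}$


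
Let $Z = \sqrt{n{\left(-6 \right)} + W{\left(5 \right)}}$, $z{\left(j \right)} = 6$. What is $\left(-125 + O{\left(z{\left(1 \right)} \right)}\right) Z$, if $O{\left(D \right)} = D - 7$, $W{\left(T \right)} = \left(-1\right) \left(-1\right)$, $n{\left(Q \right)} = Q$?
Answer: $- 126 i \sqrt{5} \approx - 281.74 i$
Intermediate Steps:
$W{\left(T \right)} = 1$
$Z = i \sqrt{5}$ ($Z = \sqrt{-6 + 1} = \sqrt{-5} = i \sqrt{5} \approx 2.2361 i$)
$O{\left(D \right)} = -7 + D$ ($O{\left(D \right)} = D - 7 = -7 + D$)
$\left(-125 + O{\left(z{\left(1 \right)} \right)}\right) Z = \left(-125 + \left(-7 + 6\right)\right) i \sqrt{5} = \left(-125 - 1\right) i \sqrt{5} = - 126 i \sqrt{5}$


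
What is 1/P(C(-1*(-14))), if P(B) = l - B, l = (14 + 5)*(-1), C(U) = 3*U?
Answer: -1/61 ≈ -0.016393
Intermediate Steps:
l = -19 (l = 19*(-1) = -19)
P(B) = -19 - B
1/P(C(-1*(-14))) = 1/(-19 - 3*(-1*(-14))) = 1/(-19 - 3*14) = 1/(-19 - 1*42) = 1/(-19 - 42) = 1/(-61) = -1/61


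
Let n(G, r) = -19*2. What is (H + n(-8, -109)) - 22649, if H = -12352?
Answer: -35039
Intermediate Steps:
n(G, r) = -38
(H + n(-8, -109)) - 22649 = (-12352 - 38) - 22649 = -12390 - 22649 = -35039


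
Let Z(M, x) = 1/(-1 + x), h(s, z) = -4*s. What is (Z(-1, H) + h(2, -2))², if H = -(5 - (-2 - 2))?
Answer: 6561/100 ≈ 65.610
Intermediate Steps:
H = -9 (H = -(5 - 1*(-4)) = -(5 + 4) = -1*9 = -9)
(Z(-1, H) + h(2, -2))² = (1/(-1 - 9) - 4*2)² = (1/(-10) - 8)² = (-⅒ - 8)² = (-81/10)² = 6561/100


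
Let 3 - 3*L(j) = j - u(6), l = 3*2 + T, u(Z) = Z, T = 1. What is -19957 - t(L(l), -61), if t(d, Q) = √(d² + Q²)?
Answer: -19957 - √33493/3 ≈ -20018.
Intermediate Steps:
l = 7 (l = 3*2 + 1 = 6 + 1 = 7)
L(j) = 3 - j/3 (L(j) = 1 - (j - 1*6)/3 = 1 - (j - 6)/3 = 1 - (-6 + j)/3 = 1 + (2 - j/3) = 3 - j/3)
t(d, Q) = √(Q² + d²)
-19957 - t(L(l), -61) = -19957 - √((-61)² + (3 - ⅓*7)²) = -19957 - √(3721 + (3 - 7/3)²) = -19957 - √(3721 + (⅔)²) = -19957 - √(3721 + 4/9) = -19957 - √(33493/9) = -19957 - √33493/3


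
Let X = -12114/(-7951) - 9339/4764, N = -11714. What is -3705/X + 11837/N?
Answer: 42147381274601/4968926518 ≈ 8482.2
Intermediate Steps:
X = -5514431/12626188 (X = -12114*(-1/7951) - 9339*1/4764 = 12114/7951 - 3113/1588 = -5514431/12626188 ≈ -0.43675)
-3705/X + 11837/N = -3705/(-5514431/12626188) + 11837/(-11714) = -3705*(-12626188/5514431) + 11837*(-1/11714) = 3598463580/424187 - 11837/11714 = 42147381274601/4968926518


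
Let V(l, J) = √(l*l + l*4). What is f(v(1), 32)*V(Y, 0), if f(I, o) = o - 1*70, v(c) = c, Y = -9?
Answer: -114*√5 ≈ -254.91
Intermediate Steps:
f(I, o) = -70 + o (f(I, o) = o - 70 = -70 + o)
V(l, J) = √(l² + 4*l)
f(v(1), 32)*V(Y, 0) = (-70 + 32)*√(-9*(4 - 9)) = -38*3*√5 = -114*√5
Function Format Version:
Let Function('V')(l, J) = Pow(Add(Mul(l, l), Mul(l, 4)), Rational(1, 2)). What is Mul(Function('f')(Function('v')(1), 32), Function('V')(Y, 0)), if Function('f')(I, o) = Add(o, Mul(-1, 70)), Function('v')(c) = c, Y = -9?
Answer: Mul(-114, Pow(5, Rational(1, 2))) ≈ -254.91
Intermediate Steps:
Function('f')(I, o) = Add(-70, o) (Function('f')(I, o) = Add(o, -70) = Add(-70, o))
Function('V')(l, J) = Pow(Add(Pow(l, 2), Mul(4, l)), Rational(1, 2))
Mul(Function('f')(Function('v')(1), 32), Function('V')(Y, 0)) = Mul(Add(-70, 32), Pow(Mul(-9, Add(4, -9)), Rational(1, 2))) = Mul(-38, Pow(Mul(-9, -5), Rational(1, 2))) = Mul(-38, Pow(45, Rational(1, 2))) = Mul(-38, Mul(3, Pow(5, Rational(1, 2)))) = Mul(-114, Pow(5, Rational(1, 2)))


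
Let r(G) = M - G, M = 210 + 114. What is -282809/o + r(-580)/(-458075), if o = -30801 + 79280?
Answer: -129591557691/22207017925 ≈ -5.8356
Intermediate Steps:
o = 48479
M = 324
r(G) = 324 - G
-282809/o + r(-580)/(-458075) = -282809/48479 + (324 - 1*(-580))/(-458075) = -282809*1/48479 + (324 + 580)*(-1/458075) = -282809/48479 + 904*(-1/458075) = -282809/48479 - 904/458075 = -129591557691/22207017925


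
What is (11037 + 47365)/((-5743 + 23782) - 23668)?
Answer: -58402/5629 ≈ -10.375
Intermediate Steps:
(11037 + 47365)/((-5743 + 23782) - 23668) = 58402/(18039 - 23668) = 58402/(-5629) = 58402*(-1/5629) = -58402/5629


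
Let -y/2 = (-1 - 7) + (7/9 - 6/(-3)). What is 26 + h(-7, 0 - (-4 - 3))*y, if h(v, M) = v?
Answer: -424/9 ≈ -47.111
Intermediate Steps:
y = 94/9 (y = -2*((-1 - 7) + (7/9 - 6/(-3))) = -2*(-8 + (7*(⅑) - 6*(-⅓))) = -2*(-8 + (7/9 + 2)) = -2*(-8 + 25/9) = -2*(-47/9) = 94/9 ≈ 10.444)
26 + h(-7, 0 - (-4 - 3))*y = 26 - 7*94/9 = 26 - 658/9 = -424/9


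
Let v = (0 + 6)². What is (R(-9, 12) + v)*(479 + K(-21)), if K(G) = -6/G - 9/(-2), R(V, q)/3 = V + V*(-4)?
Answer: 792441/14 ≈ 56603.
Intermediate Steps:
R(V, q) = -9*V (R(V, q) = 3*(V + V*(-4)) = 3*(V - 4*V) = 3*(-3*V) = -9*V)
v = 36 (v = 6² = 36)
K(G) = 9/2 - 6/G (K(G) = -6/G - 9*(-½) = -6/G + 9/2 = 9/2 - 6/G)
(R(-9, 12) + v)*(479 + K(-21)) = (-9*(-9) + 36)*(479 + (9/2 - 6/(-21))) = (81 + 36)*(479 + (9/2 - 6*(-1/21))) = 117*(479 + (9/2 + 2/7)) = 117*(479 + 67/14) = 117*(6773/14) = 792441/14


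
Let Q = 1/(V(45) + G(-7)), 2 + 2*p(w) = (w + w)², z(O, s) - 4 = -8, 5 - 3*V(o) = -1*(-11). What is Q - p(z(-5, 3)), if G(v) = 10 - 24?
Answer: -497/16 ≈ -31.063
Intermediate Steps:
V(o) = -2 (V(o) = 5/3 - (-1)*(-11)/3 = 5/3 - ⅓*11 = 5/3 - 11/3 = -2)
z(O, s) = -4 (z(O, s) = 4 - 8 = -4)
p(w) = -1 + 2*w² (p(w) = -1 + (w + w)²/2 = -1 + (2*w)²/2 = -1 + (4*w²)/2 = -1 + 2*w²)
G(v) = -14
Q = -1/16 (Q = 1/(-2 - 14) = 1/(-16) = -1/16 ≈ -0.062500)
Q - p(z(-5, 3)) = -1/16 - (-1 + 2*(-4)²) = -1/16 - (-1 + 2*16) = -1/16 - (-1 + 32) = -1/16 - 1*31 = -1/16 - 31 = -497/16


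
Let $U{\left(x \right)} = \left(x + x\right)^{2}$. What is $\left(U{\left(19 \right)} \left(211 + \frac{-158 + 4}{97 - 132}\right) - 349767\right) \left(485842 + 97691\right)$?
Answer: $- \frac{112999414851}{5} \approx -2.26 \cdot 10^{10}$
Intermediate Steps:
$U{\left(x \right)} = 4 x^{2}$ ($U{\left(x \right)} = \left(2 x\right)^{2} = 4 x^{2}$)
$\left(U{\left(19 \right)} \left(211 + \frac{-158 + 4}{97 - 132}\right) - 349767\right) \left(485842 + 97691\right) = \left(4 \cdot 19^{2} \left(211 + \frac{-158 + 4}{97 - 132}\right) - 349767\right) \left(485842 + 97691\right) = \left(4 \cdot 361 \left(211 - \frac{154}{-35}\right) - 349767\right) 583533 = \left(1444 \left(211 - - \frac{22}{5}\right) - 349767\right) 583533 = \left(1444 \left(211 + \frac{22}{5}\right) - 349767\right) 583533 = \left(1444 \cdot \frac{1077}{5} - 349767\right) 583533 = \left(\frac{1555188}{5} - 349767\right) 583533 = \left(- \frac{193647}{5}\right) 583533 = - \frac{112999414851}{5}$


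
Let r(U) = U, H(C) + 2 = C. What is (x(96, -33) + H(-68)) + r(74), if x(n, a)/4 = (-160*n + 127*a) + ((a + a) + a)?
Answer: -78596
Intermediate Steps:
H(C) = -2 + C
x(n, a) = -640*n + 520*a (x(n, a) = 4*((-160*n + 127*a) + ((a + a) + a)) = 4*((-160*n + 127*a) + (2*a + a)) = 4*((-160*n + 127*a) + 3*a) = 4*(-160*n + 130*a) = -640*n + 520*a)
(x(96, -33) + H(-68)) + r(74) = ((-640*96 + 520*(-33)) + (-2 - 68)) + 74 = ((-61440 - 17160) - 70) + 74 = (-78600 - 70) + 74 = -78670 + 74 = -78596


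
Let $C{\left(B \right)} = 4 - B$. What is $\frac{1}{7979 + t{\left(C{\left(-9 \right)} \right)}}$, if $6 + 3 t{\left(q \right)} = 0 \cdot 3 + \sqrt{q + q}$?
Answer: $\frac{71793}{572692735} - \frac{3 \sqrt{26}}{572692735} \approx 0.00012533$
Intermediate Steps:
$t{\left(q \right)} = -2 + \frac{\sqrt{2} \sqrt{q}}{3}$ ($t{\left(q \right)} = -2 + \frac{0 \cdot 3 + \sqrt{q + q}}{3} = -2 + \frac{0 + \sqrt{2 q}}{3} = -2 + \frac{0 + \sqrt{2} \sqrt{q}}{3} = -2 + \frac{\sqrt{2} \sqrt{q}}{3}$)
$\frac{1}{7979 + t{\left(C{\left(-9 \right)} \right)}} = \frac{1}{7979 - \left(2 - \frac{\sqrt{2} \sqrt{4 - -9}}{3}\right)} = \frac{1}{7979 - \left(2 - \frac{\sqrt{2} \sqrt{4 + 9}}{3}\right)} = \frac{1}{7979 - \left(2 - \frac{\sqrt{2} \sqrt{13}}{3}\right)} = \frac{1}{7979 - \left(2 - \frac{\sqrt{26}}{3}\right)} = \frac{1}{7977 + \frac{\sqrt{26}}{3}}$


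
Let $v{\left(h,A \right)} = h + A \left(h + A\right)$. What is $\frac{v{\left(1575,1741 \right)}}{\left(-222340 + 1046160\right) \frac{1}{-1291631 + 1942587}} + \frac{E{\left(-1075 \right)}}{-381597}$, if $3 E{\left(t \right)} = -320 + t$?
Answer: $\frac{119538306470159616}{26197270045} \approx 4.563 \cdot 10^{6}$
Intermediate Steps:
$E{\left(t \right)} = - \frac{320}{3} + \frac{t}{3}$ ($E{\left(t \right)} = \frac{-320 + t}{3} = - \frac{320}{3} + \frac{t}{3}$)
$v{\left(h,A \right)} = h + A \left(A + h\right)$
$\frac{v{\left(1575,1741 \right)}}{\left(-222340 + 1046160\right) \frac{1}{-1291631 + 1942587}} + \frac{E{\left(-1075 \right)}}{-381597} = \frac{1575 + 1741^{2} + 1741 \cdot 1575}{\left(-222340 + 1046160\right) \frac{1}{-1291631 + 1942587}} + \frac{- \frac{320}{3} + \frac{1}{3} \left(-1075\right)}{-381597} = \frac{1575 + 3031081 + 2742075}{823820 \cdot \frac{1}{650956}} + \left(- \frac{320}{3} - \frac{1075}{3}\right) \left(- \frac{1}{381597}\right) = \frac{5774731}{823820 \cdot \frac{1}{650956}} - - \frac{155}{127199} = \frac{5774731}{\frac{205955}{162739}} + \frac{155}{127199} = 5774731 \cdot \frac{162739}{205955} + \frac{155}{127199} = \frac{939773948209}{205955} + \frac{155}{127199} = \frac{119538306470159616}{26197270045}$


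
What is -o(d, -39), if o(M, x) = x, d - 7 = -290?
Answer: 39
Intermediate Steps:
d = -283 (d = 7 - 290 = -283)
-o(d, -39) = -1*(-39) = 39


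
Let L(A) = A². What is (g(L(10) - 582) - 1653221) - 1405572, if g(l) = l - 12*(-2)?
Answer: -3059251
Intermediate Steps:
g(l) = 24 + l (g(l) = l + 24 = 24 + l)
(g(L(10) - 582) - 1653221) - 1405572 = ((24 + (10² - 582)) - 1653221) - 1405572 = ((24 + (100 - 582)) - 1653221) - 1405572 = ((24 - 482) - 1653221) - 1405572 = (-458 - 1653221) - 1405572 = -1653679 - 1405572 = -3059251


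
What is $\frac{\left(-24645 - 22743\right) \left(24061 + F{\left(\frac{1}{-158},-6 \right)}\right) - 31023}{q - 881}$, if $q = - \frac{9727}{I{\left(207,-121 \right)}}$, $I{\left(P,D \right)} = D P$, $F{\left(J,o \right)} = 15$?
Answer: $\frac{28577237167017}{22056680} \approx 1.2956 \cdot 10^{6}$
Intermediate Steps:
$q = \frac{9727}{25047}$ ($q = - \frac{9727}{\left(-121\right) 207} = - \frac{9727}{-25047} = \left(-9727\right) \left(- \frac{1}{25047}\right) = \frac{9727}{25047} \approx 0.38835$)
$\frac{\left(-24645 - 22743\right) \left(24061 + F{\left(\frac{1}{-158},-6 \right)}\right) - 31023}{q - 881} = \frac{\left(-24645 - 22743\right) \left(24061 + 15\right) - 31023}{\frac{9727}{25047} - 881} = \frac{\left(-47388\right) 24076 - 31023}{- \frac{22056680}{25047}} = \left(-1140913488 - 31023\right) \left(- \frac{25047}{22056680}\right) = \left(-1140944511\right) \left(- \frac{25047}{22056680}\right) = \frac{28577237167017}{22056680}$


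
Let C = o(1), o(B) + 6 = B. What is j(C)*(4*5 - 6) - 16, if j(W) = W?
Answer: -86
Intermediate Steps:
o(B) = -6 + B
C = -5 (C = -6 + 1 = -5)
j(C)*(4*5 - 6) - 16 = -5*(4*5 - 6) - 16 = -5*(20 - 6) - 16 = -5*14 - 16 = -70 - 16 = -86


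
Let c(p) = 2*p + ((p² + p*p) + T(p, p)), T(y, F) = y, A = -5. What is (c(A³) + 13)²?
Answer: 954068544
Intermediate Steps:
c(p) = 2*p² + 3*p (c(p) = 2*p + ((p² + p*p) + p) = 2*p + ((p² + p²) + p) = 2*p + (2*p² + p) = 2*p + (p + 2*p²) = 2*p² + 3*p)
(c(A³) + 13)² = ((-5)³*(3 + 2*(-5)³) + 13)² = (-125*(3 + 2*(-125)) + 13)² = (-125*(3 - 250) + 13)² = (-125*(-247) + 13)² = (30875 + 13)² = 30888² = 954068544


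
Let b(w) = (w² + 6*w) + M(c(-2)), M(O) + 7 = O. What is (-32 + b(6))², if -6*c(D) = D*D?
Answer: 9409/9 ≈ 1045.4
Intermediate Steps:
c(D) = -D²/6 (c(D) = -D*D/6 = -D²/6)
M(O) = -7 + O
b(w) = -23/3 + w² + 6*w (b(w) = (w² + 6*w) + (-7 - ⅙*(-2)²) = (w² + 6*w) + (-7 - ⅙*4) = (w² + 6*w) + (-7 - ⅔) = (w² + 6*w) - 23/3 = -23/3 + w² + 6*w)
(-32 + b(6))² = (-32 + (-23/3 + 6² + 6*6))² = (-32 + (-23/3 + 36 + 36))² = (-32 + 193/3)² = (97/3)² = 9409/9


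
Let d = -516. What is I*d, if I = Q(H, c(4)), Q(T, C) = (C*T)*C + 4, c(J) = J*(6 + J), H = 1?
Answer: -827664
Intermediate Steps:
Q(T, C) = 4 + T*C² (Q(T, C) = T*C² + 4 = 4 + T*C²)
I = 1604 (I = 4 + 1*(4*(6 + 4))² = 4 + 1*(4*10)² = 4 + 1*40² = 4 + 1*1600 = 4 + 1600 = 1604)
I*d = 1604*(-516) = -827664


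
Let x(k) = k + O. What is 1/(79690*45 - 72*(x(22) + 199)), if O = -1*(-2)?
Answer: 1/3569994 ≈ 2.8011e-7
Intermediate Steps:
O = 2
x(k) = 2 + k (x(k) = k + 2 = 2 + k)
1/(79690*45 - 72*(x(22) + 199)) = 1/(79690*45 - 72*((2 + 22) + 199)) = 1/(3586050 - 72*(24 + 199)) = 1/(3586050 - 72*223) = 1/(3586050 - 16056) = 1/3569994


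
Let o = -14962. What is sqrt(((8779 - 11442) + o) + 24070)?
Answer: sqrt(6445) ≈ 80.281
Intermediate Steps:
sqrt(((8779 - 11442) + o) + 24070) = sqrt(((8779 - 11442) - 14962) + 24070) = sqrt((-2663 - 14962) + 24070) = sqrt(-17625 + 24070) = sqrt(6445)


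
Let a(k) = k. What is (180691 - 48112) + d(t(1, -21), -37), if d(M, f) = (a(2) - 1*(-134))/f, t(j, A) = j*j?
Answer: 4905287/37 ≈ 1.3258e+5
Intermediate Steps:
t(j, A) = j**2
d(M, f) = 136/f (d(M, f) = (2 - 1*(-134))/f = (2 + 134)/f = 136/f)
(180691 - 48112) + d(t(1, -21), -37) = (180691 - 48112) + 136/(-37) = 132579 + 136*(-1/37) = 132579 - 136/37 = 4905287/37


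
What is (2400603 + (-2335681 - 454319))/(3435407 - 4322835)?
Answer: 389397/887428 ≈ 0.43879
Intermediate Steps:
(2400603 + (-2335681 - 454319))/(3435407 - 4322835) = (2400603 - 2790000)/(-887428) = -389397*(-1/887428) = 389397/887428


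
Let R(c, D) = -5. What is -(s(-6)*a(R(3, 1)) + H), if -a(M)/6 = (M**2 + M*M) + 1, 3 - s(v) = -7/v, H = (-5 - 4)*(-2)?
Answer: 543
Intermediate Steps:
H = 18 (H = -9*(-2) = 18)
s(v) = 3 + 7/v (s(v) = 3 - (-7)/v = 3 + 7/v)
a(M) = -6 - 12*M**2 (a(M) = -6*((M**2 + M*M) + 1) = -6*((M**2 + M**2) + 1) = -6*(2*M**2 + 1) = -6*(1 + 2*M**2) = -6 - 12*M**2)
-(s(-6)*a(R(3, 1)) + H) = -((3 + 7/(-6))*(-6 - 12*(-5)**2) + 18) = -((3 + 7*(-1/6))*(-6 - 12*25) + 18) = -((3 - 7/6)*(-6 - 300) + 18) = -((11/6)*(-306) + 18) = -(-561 + 18) = -1*(-543) = 543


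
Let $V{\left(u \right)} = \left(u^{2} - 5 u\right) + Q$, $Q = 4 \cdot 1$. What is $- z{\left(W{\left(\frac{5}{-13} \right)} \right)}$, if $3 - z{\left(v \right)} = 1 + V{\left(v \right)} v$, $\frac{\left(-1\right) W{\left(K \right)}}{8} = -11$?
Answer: $643102$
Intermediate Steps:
$Q = 4$
$W{\left(K \right)} = 88$ ($W{\left(K \right)} = \left(-8\right) \left(-11\right) = 88$)
$V{\left(u \right)} = 4 + u^{2} - 5 u$ ($V{\left(u \right)} = \left(u^{2} - 5 u\right) + 4 = 4 + u^{2} - 5 u$)
$z{\left(v \right)} = 2 - v \left(4 + v^{2} - 5 v\right)$ ($z{\left(v \right)} = 3 - \left(1 + \left(4 + v^{2} - 5 v\right) v\right) = 3 - \left(1 + v \left(4 + v^{2} - 5 v\right)\right) = 2 - v \left(4 + v^{2} - 5 v\right)$)
$- z{\left(W{\left(\frac{5}{-13} \right)} \right)} = - (2 - 88 \left(4 + 88^{2} - 440\right)) = - (2 - 88 \left(4 + 7744 - 440\right)) = - (2 - 88 \cdot 7308) = - (2 - 643104) = \left(-1\right) \left(-643102\right) = 643102$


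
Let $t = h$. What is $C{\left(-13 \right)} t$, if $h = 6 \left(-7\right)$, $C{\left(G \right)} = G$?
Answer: $546$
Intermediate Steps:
$h = -42$
$t = -42$
$C{\left(-13 \right)} t = \left(-13\right) \left(-42\right) = 546$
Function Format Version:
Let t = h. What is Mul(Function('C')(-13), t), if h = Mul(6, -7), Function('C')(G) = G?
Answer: 546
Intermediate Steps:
h = -42
t = -42
Mul(Function('C')(-13), t) = Mul(-13, -42) = 546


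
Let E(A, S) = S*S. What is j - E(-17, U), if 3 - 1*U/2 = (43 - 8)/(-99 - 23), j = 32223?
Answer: 119740982/3721 ≈ 32180.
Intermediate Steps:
U = 401/61 (U = 6 - 2*(43 - 8)/(-99 - 23) = 6 - 70/(-122) = 6 - 70*(-1)/122 = 6 - 2*(-35/122) = 6 + 35/61 = 401/61 ≈ 6.5738)
E(A, S) = S²
j - E(-17, U) = 32223 - (401/61)² = 32223 - 1*160801/3721 = 32223 - 160801/3721 = 119740982/3721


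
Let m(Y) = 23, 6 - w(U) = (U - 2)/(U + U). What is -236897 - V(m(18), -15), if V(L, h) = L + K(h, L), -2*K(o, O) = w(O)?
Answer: -21796385/92 ≈ -2.3692e+5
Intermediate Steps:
w(U) = 6 - (-2 + U)/(2*U) (w(U) = 6 - (U - 2)/(U + U) = 6 - (-2 + U)/(2*U))
K(o, O) = -11/4 - 1/(2*O) (K(o, O) = -(11/2 + 1/O)/2 = -11/4 - 1/(2*O))
V(L, h) = L + (-2 - 11*L)/(4*L)
-236897 - V(m(18), -15) = -236897 - (-11/4 + 23 - ½/23) = -236897 - (-11/4 + 23 - ½*1/23) = -236897 - (-11/4 + 23 - 1/46) = -236897 - 1*1861/92 = -236897 - 1861/92 = -21796385/92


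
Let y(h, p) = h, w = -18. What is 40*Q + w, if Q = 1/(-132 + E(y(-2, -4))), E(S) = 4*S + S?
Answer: -1298/71 ≈ -18.282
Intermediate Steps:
E(S) = 5*S
Q = -1/142 (Q = 1/(-132 + 5*(-2)) = 1/(-132 - 10) = 1/(-142) = -1/142 ≈ -0.0070423)
40*Q + w = 40*(-1/142) - 18 = -20/71 - 18 = -1298/71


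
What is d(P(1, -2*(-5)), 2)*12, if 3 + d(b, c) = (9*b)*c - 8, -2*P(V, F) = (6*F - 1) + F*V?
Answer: -7584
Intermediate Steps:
P(V, F) = ½ - 3*F - F*V/2 (P(V, F) = -((6*F - 1) + F*V)/2 = -((-1 + 6*F) + F*V)/2 = -(-1 + 6*F + F*V)/2 = ½ - 3*F - F*V/2)
d(b, c) = -11 + 9*b*c (d(b, c) = -3 + ((9*b)*c - 8) = -3 + (9*b*c - 8) = -3 + (-8 + 9*b*c) = -11 + 9*b*c)
d(P(1, -2*(-5)), 2)*12 = (-11 + 9*(½ - (-6)*(-5) - ½*(-2*(-5))*1)*2)*12 = (-11 + 9*(½ - 3*10 - ½*10*1)*2)*12 = (-11 + 9*(½ - 30 - 5)*2)*12 = (-11 + 9*(-69/2)*2)*12 = (-11 - 621)*12 = -632*12 = -7584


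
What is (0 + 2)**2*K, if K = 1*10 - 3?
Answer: 28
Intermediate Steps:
K = 7 (K = 10 - 3 = 7)
(0 + 2)**2*K = (0 + 2)**2*7 = 2**2*7 = 4*7 = 28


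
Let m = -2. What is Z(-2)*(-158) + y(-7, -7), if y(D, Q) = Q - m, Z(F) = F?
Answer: 311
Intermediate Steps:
y(D, Q) = 2 + Q (y(D, Q) = Q - 1*(-2) = Q + 2 = 2 + Q)
Z(-2)*(-158) + y(-7, -7) = -2*(-158) + (2 - 7) = 316 - 5 = 311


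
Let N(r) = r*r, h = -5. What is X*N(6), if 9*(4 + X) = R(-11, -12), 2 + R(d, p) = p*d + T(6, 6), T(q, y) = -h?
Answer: 396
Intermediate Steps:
T(q, y) = 5 (T(q, y) = -1*(-5) = 5)
N(r) = r**2
R(d, p) = 3 + d*p (R(d, p) = -2 + (p*d + 5) = -2 + (d*p + 5) = -2 + (5 + d*p) = 3 + d*p)
X = 11 (X = -4 + (3 - 11*(-12))/9 = -4 + (3 + 132)/9 = -4 + (1/9)*135 = -4 + 15 = 11)
X*N(6) = 11*6**2 = 11*36 = 396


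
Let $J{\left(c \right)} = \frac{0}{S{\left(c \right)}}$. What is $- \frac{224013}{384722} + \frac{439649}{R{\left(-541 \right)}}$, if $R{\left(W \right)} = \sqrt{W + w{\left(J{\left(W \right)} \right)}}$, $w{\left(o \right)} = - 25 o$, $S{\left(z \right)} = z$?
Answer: $- \frac{224013}{384722} - \frac{439649 i \sqrt{541}}{541} \approx -0.58227 - 18902.0 i$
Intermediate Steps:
$J{\left(c \right)} = 0$ ($J{\left(c \right)} = \frac{0}{c} = 0$)
$R{\left(W \right)} = \sqrt{W}$ ($R{\left(W \right)} = \sqrt{W - 0} = \sqrt{W + 0} = \sqrt{W}$)
$- \frac{224013}{384722} + \frac{439649}{R{\left(-541 \right)}} = - \frac{224013}{384722} + \frac{439649}{\sqrt{-541}} = \left(-224013\right) \frac{1}{384722} + \frac{439649}{i \sqrt{541}} = - \frac{224013}{384722} + 439649 \left(- \frac{i \sqrt{541}}{541}\right) = - \frac{224013}{384722} - \frac{439649 i \sqrt{541}}{541}$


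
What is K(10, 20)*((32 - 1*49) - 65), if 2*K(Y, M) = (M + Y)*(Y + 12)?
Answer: -27060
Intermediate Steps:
K(Y, M) = (12 + Y)*(M + Y)/2 (K(Y, M) = ((M + Y)*(Y + 12))/2 = ((M + Y)*(12 + Y))/2 = ((12 + Y)*(M + Y))/2 = (12 + Y)*(M + Y)/2)
K(10, 20)*((32 - 1*49) - 65) = ((½)*10² + 6*20 + 6*10 + (½)*20*10)*((32 - 1*49) - 65) = ((½)*100 + 120 + 60 + 100)*((32 - 49) - 65) = (50 + 120 + 60 + 100)*(-17 - 65) = 330*(-82) = -27060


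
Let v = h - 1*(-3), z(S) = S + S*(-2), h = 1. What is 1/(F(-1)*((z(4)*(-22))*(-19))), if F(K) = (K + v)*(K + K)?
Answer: 1/10032 ≈ 9.9681e-5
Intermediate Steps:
z(S) = -S (z(S) = S - 2*S = -S)
v = 4 (v = 1 - 1*(-3) = 1 + 3 = 4)
F(K) = 2*K*(4 + K) (F(K) = (K + 4)*(K + K) = (4 + K)*(2*K) = 2*K*(4 + K))
1/(F(-1)*((z(4)*(-22))*(-19))) = 1/((2*(-1)*(4 - 1))*((-1*4*(-22))*(-19))) = 1/((2*(-1)*3)*(-4*(-22)*(-19))) = 1/(-528*(-19)) = 1/(-6*(-1672)) = 1/10032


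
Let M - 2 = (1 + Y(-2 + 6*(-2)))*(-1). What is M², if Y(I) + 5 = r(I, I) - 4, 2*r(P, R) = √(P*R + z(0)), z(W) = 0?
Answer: 9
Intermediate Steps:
r(P, R) = √(P*R)/2 (r(P, R) = √(P*R + 0)/2 = √(P*R)/2)
Y(I) = -9 + √(I²)/2 (Y(I) = -5 + (√(I*I)/2 - 4) = -5 + (√(I²)/2 - 4) = -5 + (-4 + √(I²)/2) = -9 + √(I²)/2)
M = 3 (M = 2 + (1 + (-9 + √((-2 + 6*(-2))²)/2))*(-1) = 2 + (1 + (-9 + √((-2 - 12)²)/2))*(-1) = 2 + (1 + (-9 + √((-14)²)/2))*(-1) = 2 + (1 + (-9 + √196/2))*(-1) = 2 + (1 + (-9 + (½)*14))*(-1) = 2 + (1 + (-9 + 7))*(-1) = 2 + (1 - 2)*(-1) = 2 - 1*(-1) = 2 + 1 = 3)
M² = 3² = 9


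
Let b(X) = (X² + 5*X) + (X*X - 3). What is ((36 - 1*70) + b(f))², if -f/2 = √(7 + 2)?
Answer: 25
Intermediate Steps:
f = -6 (f = -2*√(7 + 2) = -2*√9 = -2*3 = -6)
b(X) = -3 + 2*X² + 5*X (b(X) = (X² + 5*X) + (X² - 3) = (X² + 5*X) + (-3 + X²) = -3 + 2*X² + 5*X)
((36 - 1*70) + b(f))² = ((36 - 1*70) + (-3 + 2*(-6)² + 5*(-6)))² = ((36 - 70) + (-3 + 2*36 - 30))² = (-34 + (-3 + 72 - 30))² = (-34 + 39)² = 5² = 25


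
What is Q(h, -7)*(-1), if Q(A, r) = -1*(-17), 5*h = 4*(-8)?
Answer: -17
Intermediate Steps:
h = -32/5 (h = (4*(-8))/5 = (⅕)*(-32) = -32/5 ≈ -6.4000)
Q(A, r) = 17
Q(h, -7)*(-1) = 17*(-1) = -17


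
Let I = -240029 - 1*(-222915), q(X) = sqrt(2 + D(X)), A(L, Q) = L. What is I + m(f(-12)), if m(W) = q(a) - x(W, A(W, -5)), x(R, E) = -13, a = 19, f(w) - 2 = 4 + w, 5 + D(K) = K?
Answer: -17097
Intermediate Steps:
D(K) = -5 + K
f(w) = 6 + w (f(w) = 2 + (4 + w) = 6 + w)
q(X) = sqrt(-3 + X) (q(X) = sqrt(2 + (-5 + X)) = sqrt(-3 + X))
m(W) = 17 (m(W) = sqrt(-3 + 19) - 1*(-13) = sqrt(16) + 13 = 4 + 13 = 17)
I = -17114 (I = -240029 + 222915 = -17114)
I + m(f(-12)) = -17114 + 17 = -17097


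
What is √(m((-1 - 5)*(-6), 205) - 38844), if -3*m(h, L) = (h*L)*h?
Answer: 6*I*√3539 ≈ 356.94*I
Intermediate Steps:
m(h, L) = -L*h²/3 (m(h, L) = -h*L*h/3 = -L*h*h/3 = -L*h²/3)
√(m((-1 - 5)*(-6), 205) - 38844) = √(-⅓*205*((-1 - 5)*(-6))² - 38844) = √(-⅓*205*(-6*(-6))² - 38844) = √(-⅓*205*36² - 38844) = √(-⅓*205*1296 - 38844) = √(-88560 - 38844) = √(-127404) = 6*I*√3539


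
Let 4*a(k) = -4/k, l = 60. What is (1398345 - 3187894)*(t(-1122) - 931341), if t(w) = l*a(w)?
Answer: 311669208528593/187 ≈ 1.6667e+12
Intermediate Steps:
a(k) = -1/k (a(k) = (-4/k)/4 = -1/k)
t(w) = -60/w (t(w) = 60*(-1/w) = -60/w)
(1398345 - 3187894)*(t(-1122) - 931341) = (1398345 - 3187894)*(-60/(-1122) - 931341) = -1789549*(-60*(-1/1122) - 931341) = -1789549*(10/187 - 931341) = -1789549*(-174160757/187) = 311669208528593/187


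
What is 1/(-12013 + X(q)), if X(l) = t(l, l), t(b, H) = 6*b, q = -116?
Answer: -1/12709 ≈ -7.8684e-5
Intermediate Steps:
X(l) = 6*l
1/(-12013 + X(q)) = 1/(-12013 + 6*(-116)) = 1/(-12013 - 696) = 1/(-12709) = -1/12709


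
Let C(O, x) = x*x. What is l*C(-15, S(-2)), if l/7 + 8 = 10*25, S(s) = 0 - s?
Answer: 6776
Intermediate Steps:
S(s) = -s
C(O, x) = x²
l = 1694 (l = -56 + 7*(10*25) = -56 + 7*250 = -56 + 1750 = 1694)
l*C(-15, S(-2)) = 1694*(-1*(-2))² = 1694*2² = 1694*4 = 6776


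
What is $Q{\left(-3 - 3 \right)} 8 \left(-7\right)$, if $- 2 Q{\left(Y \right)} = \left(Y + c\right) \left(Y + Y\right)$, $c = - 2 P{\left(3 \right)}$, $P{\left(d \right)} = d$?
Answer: $4032$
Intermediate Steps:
$c = -6$ ($c = \left(-2\right) 3 = -6$)
$Q{\left(Y \right)} = - Y \left(-6 + Y\right)$ ($Q{\left(Y \right)} = - \frac{\left(Y - 6\right) \left(Y + Y\right)}{2} = - \frac{\left(-6 + Y\right) 2 Y}{2} = - \frac{2 Y \left(-6 + Y\right)}{2} = - Y \left(-6 + Y\right)$)
$Q{\left(-3 - 3 \right)} 8 \left(-7\right) = \left(-3 - 3\right) \left(6 - \left(-3 - 3\right)\right) 8 \left(-7\right) = - 6 \left(6 - -6\right) 8 \left(-7\right) = - 6 \left(6 + 6\right) 8 \left(-7\right) = \left(-6\right) 12 \cdot 8 \left(-7\right) = \left(-72\right) 8 \left(-7\right) = \left(-576\right) \left(-7\right) = 4032$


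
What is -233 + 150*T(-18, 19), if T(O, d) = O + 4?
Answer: -2333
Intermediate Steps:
T(O, d) = 4 + O
-233 + 150*T(-18, 19) = -233 + 150*(4 - 18) = -233 + 150*(-14) = -233 - 2100 = -2333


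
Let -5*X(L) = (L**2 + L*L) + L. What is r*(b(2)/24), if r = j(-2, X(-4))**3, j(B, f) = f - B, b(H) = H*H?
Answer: -972/125 ≈ -7.7760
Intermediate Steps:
b(H) = H**2
X(L) = -2*L**2/5 - L/5 (X(L) = -((L**2 + L*L) + L)/5 = -((L**2 + L**2) + L)/5 = -(2*L**2 + L)/5 = -(L + 2*L**2)/5 = -2*L**2/5 - L/5)
r = -5832/125 (r = (-1/5*(-4)*(1 + 2*(-4)) - 1*(-2))**3 = (-1/5*(-4)*(1 - 8) + 2)**3 = (-1/5*(-4)*(-7) + 2)**3 = (-28/5 + 2)**3 = (-18/5)**3 = -5832/125 ≈ -46.656)
r*(b(2)/24) = -5832*2**2/(125*24) = -23328/(125*24) = -5832/125*1/6 = -972/125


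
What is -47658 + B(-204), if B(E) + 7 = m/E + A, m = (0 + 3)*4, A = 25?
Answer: -809881/17 ≈ -47640.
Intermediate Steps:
m = 12 (m = 3*4 = 12)
B(E) = 18 + 12/E (B(E) = -7 + (12/E + 25) = -7 + (25 + 12/E) = 18 + 12/E)
-47658 + B(-204) = -47658 + (18 + 12/(-204)) = -47658 + (18 + 12*(-1/204)) = -47658 + (18 - 1/17) = -47658 + 305/17 = -809881/17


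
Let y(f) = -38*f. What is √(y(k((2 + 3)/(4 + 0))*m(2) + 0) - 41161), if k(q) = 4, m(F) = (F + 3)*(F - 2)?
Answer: I*√41161 ≈ 202.88*I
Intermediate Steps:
m(F) = (-2 + F)*(3 + F) (m(F) = (3 + F)*(-2 + F) = (-2 + F)*(3 + F))
√(y(k((2 + 3)/(4 + 0))*m(2) + 0) - 41161) = √(-38*(4*(-6 + 2 + 2²) + 0) - 41161) = √(-38*(4*(-6 + 2 + 4) + 0) - 41161) = √(-38*(4*0 + 0) - 41161) = √(-38*(0 + 0) - 41161) = √(-38*0 - 41161) = √(0 - 41161) = √(-41161) = I*√41161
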